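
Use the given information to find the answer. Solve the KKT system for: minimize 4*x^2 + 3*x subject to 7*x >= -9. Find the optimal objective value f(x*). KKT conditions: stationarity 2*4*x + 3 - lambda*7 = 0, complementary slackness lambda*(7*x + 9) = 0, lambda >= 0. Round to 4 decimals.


Step 1: Try lambda = 0 (constraint inactive).
Stationarity: 2*4*x + 3 = 0
x* = -3/(2*4) = -0.375
Check constraint: 7*-0.375 = -2.625 >= -9 -- satisfied.
Step 2: Compute optimal value.
f(x*) = 4*(-0.375)^2 + 3*(-0.375) = -0.5625


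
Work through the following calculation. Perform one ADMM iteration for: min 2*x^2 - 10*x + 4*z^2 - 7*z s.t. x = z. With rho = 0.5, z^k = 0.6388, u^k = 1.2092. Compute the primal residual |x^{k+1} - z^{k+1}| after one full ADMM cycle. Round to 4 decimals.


ADMM iteration with rho = 0.5, z^k = 0.6388, u^k = 1.2092
Step 1: x-update.
Minimize 2*x^2 - 10*x + (0.5/2)*(x - 0.6388 + 1.2092)^2
FOC: (2*2 + 0.5)*x = 10 + 0.5*(0.6388 - 1.2092)
x^{k+1} = 2.1588
Step 2: z-update.
Minimize 4*z^2 - 7*z + (0.5/2)*(2.1588 - z + 1.2092)^2
FOC: (2*4 + 0.5)*z = 7 + 0.5*(2.1588 + 1.2092)
z^{k+1} = 1.0216
Step 3: u-update.
u^{k+1} = 1.2092 + 2.1588 - 1.0216 = 2.3464
Step 4: Primal residual = |2.1588 - 1.0216| = 1.1372


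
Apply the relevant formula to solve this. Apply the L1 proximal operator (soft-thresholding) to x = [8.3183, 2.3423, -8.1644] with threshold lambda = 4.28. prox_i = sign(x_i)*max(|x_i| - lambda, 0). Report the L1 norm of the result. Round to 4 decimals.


Soft-thresholding with lambda = 4.28:
prox(8.3183) = sign(8.3183)*max(|8.3183| - 4.28, 0) = 4.0383
prox(2.3423) = sign(2.3423)*max(|2.3423| - 4.28, 0) = 0.0
prox(-8.1644) = sign(-8.1644)*max(|-8.1644| - 4.28, 0) = -3.8844
prox(x) = [4.0383, 0.0, -3.8844]
||prox(x)||_1 = 4.0383 + 0.0 + 3.8844 = 7.9227


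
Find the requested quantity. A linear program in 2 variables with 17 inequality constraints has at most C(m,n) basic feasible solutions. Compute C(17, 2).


Each vertex corresponds to some choice of n active constraints out of m, so the number of vertices is at most C(m, n) = m! / (n!(m-n)!).
m = 17, n = 2
Numerator: 17 * 16
Denominator: 2! = 2
C(17, 2) = 136


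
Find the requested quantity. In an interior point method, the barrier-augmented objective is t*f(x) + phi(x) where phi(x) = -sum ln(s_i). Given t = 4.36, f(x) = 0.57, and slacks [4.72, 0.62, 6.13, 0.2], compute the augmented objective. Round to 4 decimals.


Step 1: Compute log-barrier.
ln values: [1.5518, -0.478, 1.8132, -1.6094]
phi = -(1.5518 - 0.478 + 1.8132 - 1.6094) = -1.2775
Step 2: Compute augmented objective.
t*f(x) = 4.36*0.57 = 2.4852
Total = 2.4852 - 1.2775 = 1.2077


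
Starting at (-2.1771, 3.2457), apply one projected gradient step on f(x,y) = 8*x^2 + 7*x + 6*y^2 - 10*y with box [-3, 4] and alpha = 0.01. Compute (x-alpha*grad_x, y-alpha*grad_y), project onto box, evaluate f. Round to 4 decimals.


Step 1: Compute gradient at (-2.1771, 3.2457).
grad_x = 2*8*-2.1771 + 7 = -27.8336
grad_y = 2*6*3.2457 - 10 = 28.9484
Step 2: Gradient step.
x_raw = -2.1771 - 0.01*-27.8336 = -1.8988
y_raw = 3.2457 - 0.01*28.9484 = 2.9562
Step 3: Project onto [-3, 4].
x_proj = clip(-1.8988) = -1.8988
y_proj = clip(2.9562) = 2.9562
Step 4: Evaluate f.
f(-1.8988, 2.9562) = 38.4242


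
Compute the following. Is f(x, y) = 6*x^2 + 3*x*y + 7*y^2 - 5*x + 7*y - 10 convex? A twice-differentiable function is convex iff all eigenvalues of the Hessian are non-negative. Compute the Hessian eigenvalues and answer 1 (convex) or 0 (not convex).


The Hessian of f(x,y) = 6*x^2 + 3*x*y + 7*y^2 - 5*x + 7*y - 10 is:
H = [[12, 3], [3, 14]]
Trace = 12 + 14 = 26
Determinant = 12*14 - (3)^2 = 159
Discriminant = (26)^2 - 4*159 = 40.0
Eigenvalues: lambda_1 = 9.8377, lambda_2 = 16.1623
The function is convex.

1


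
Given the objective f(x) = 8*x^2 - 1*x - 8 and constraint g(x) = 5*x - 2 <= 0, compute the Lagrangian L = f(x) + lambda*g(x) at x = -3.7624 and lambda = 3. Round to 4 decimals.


Step 1: Evaluate f(x).
f(-3.7624) = 8*(-3.7624)^2 - 1*(-3.7624) - 8 = 109.0076
Step 2: Evaluate g(x).
g(-3.7624) = 5*-3.7624 - 2 = -20.812
Step 3: Compute Lagrangian.
L = 109.0076 + 3*-20.812 = 46.5716


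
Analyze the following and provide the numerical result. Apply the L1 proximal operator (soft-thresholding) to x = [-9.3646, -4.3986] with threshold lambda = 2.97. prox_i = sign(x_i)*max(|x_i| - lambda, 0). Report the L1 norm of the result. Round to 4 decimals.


Soft-thresholding with lambda = 2.97:
prox(-9.3646) = sign(-9.3646)*max(|-9.3646| - 2.97, 0) = -6.3946
prox(-4.3986) = sign(-4.3986)*max(|-4.3986| - 2.97, 0) = -1.4286
prox(x) = [-6.3946, -1.4286]
||prox(x)||_1 = 6.3946 + 1.4286 = 7.8232


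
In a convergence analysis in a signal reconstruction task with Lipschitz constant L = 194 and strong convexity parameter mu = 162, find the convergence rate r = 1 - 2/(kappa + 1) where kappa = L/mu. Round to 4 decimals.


Step 1: Compute the condition number.
kappa = L/mu = 194/162 = 1.1975
Step 2: Compute the convergence rate.
r = 1 - 2/(kappa + 1) = 1 - 2*mu/(L + mu) = (L - mu)/(L + mu) = 32/356 = 0.0899


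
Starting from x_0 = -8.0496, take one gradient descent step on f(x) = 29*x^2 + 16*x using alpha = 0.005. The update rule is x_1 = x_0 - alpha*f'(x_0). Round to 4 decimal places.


We compute the gradient at x_0 and apply the update.
f'(x) = 58*x + 16
f'(-8.0496) = 58*-8.0496 + 16 = -450.8768
x_1 = -8.0496 - 0.005*-450.8768 = -5.7952


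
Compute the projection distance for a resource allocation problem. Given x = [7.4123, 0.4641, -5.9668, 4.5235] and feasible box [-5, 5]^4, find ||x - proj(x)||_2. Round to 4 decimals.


Project each component onto [-5, 5].
clip(7.4123) = 5.0, clip(0.4641) = 0.4641, clip(-5.9668) = -5.0, clip(4.5235) = 4.5235
Projection = [5.0, 0.4641, -5.0, 4.5235]
Squared diffs: [5.8192, 0.0, 0.9347, 0.0]
Distance = sqrt(6.7539) = 2.5988


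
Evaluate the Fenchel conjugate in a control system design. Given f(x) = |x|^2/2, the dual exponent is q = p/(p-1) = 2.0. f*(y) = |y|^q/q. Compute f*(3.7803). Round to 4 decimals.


The conjugate exponent q satisfies 1/p + 1/q = 1.
p = 2, so q = 2/(2 - 1) = 2.0
|y|^q = 3.7803^2.0 = 14.2907
f*(3.7803) = 14.2907 / 2.0 = 7.1453


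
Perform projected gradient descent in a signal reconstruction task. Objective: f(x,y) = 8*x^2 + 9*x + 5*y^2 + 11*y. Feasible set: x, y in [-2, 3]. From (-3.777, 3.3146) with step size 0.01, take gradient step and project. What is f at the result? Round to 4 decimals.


Step 1: Compute gradient at (-3.777, 3.3146).
grad_x = 2*8*-3.777 + 9 = -51.432
grad_y = 2*5*3.3146 + 11 = 44.146
Step 2: Gradient step.
x_raw = -3.777 - 0.01*-51.432 = -3.2627
y_raw = 3.3146 - 0.01*44.146 = 2.8731
Step 3: Project onto [-2, 3].
x_proj = clip(-3.2627) = -2.0
y_proj = clip(2.8731) = 2.8731
Step 4: Evaluate f.
f(-2.0, 2.8731) = 86.8792


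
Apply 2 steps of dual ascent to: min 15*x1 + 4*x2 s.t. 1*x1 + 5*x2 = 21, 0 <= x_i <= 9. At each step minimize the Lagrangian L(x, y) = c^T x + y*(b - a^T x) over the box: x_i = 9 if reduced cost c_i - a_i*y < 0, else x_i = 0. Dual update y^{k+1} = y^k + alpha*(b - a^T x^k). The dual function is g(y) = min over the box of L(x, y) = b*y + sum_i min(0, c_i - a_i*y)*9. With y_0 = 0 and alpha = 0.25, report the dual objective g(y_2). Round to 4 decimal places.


Dual ascent for LP: min 15*x1 + 4*x2, 1*x1 + 5*x2 = 21, 0 <= x_i <= 9
Step 1: y^k = 0.0, reduced costs: (15.0, 4.0)
  x^k = (0.0, 0.0), subgradient = b - a^T x = 21.0
  y^{k+1} = 0.0 + 0.25*21.0 = 5.25
Step 2: y^k = 5.25, reduced costs: (9.75, -22.25)
  x^k = (0.0, 9.0), subgradient = b - a^T x = -24.0
  y^{k+1} = 5.25 + 0.25*-24.0 = -0.75
Dual objective at y_2 = -0.75: reduced costs (15.75, 7.75), box minimizer x = (0.0, 0.0)
g(y_2) = b*y + (c1 - a1*y)*x1 + (c2 - a2*y)*x2 = 21*(-0.75) + 15.75*0.0 + 7.75*0.0 = -15.75 + 0.0 + 0.0 = -15.75


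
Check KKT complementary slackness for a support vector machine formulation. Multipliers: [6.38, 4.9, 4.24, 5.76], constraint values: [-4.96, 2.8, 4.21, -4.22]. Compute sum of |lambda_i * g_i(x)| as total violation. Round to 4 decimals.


KKT complementary slackness check:
lambda_1 * g_1 = 6.38 * -4.96 = -31.6448
lambda_2 * g_2 = 4.9 * 2.8 = 13.72
lambda_3 * g_3 = 4.24 * 4.21 = 17.8504
lambda_4 * g_4 = 5.76 * -4.22 = -24.3072
Total violation = 31.6448 + 13.72 + 17.8504 + 24.3072 = 87.5224


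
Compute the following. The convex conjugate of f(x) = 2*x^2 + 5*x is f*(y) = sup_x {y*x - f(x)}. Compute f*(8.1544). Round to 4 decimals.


f*(y) = sup_x {y*x - a*x^2 - b*x} = sup_x {(y-b)*x - a*x^2}
FOC: (y - b) - 2a*x = 0 => x* = (y - b)/(2a)
x* = (8.1544 - 5)/(2*2) = 0.7886
f*(8.1544) = (y-b)^2/(4a) = (8.1544 - 5)^2/(4*2)
= 9.9502/8 = 1.2438


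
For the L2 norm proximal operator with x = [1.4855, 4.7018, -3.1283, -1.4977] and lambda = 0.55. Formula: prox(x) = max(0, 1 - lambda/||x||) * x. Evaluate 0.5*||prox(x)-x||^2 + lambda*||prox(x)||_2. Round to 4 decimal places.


Step 1: Compute ||x||.
||x|| = 6.0285
Step 2: Compute scaling factor.
scale = max(0, 1 - 0.55/6.0285) = 0.9088
Step 3: prox(x) = [1.35, 4.2728, -2.8429, -1.3611]
||prox(x)|| = 5.4785
Step 4: Proximal objective.
0.5*||prox-x||^2 = 0.1513
lambda*||prox|| = 3.0132
Total = 3.1644


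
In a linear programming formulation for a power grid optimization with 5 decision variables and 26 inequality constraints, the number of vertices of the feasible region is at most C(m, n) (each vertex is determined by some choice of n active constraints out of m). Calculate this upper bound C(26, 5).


Each vertex corresponds to some choice of n active constraints out of m, so the number of vertices is at most C(m, n) = m! / (n!(m-n)!).
m = 26, n = 5
Numerator: 26 * 25 * 24 * 23 * 22
Denominator: 5! = 120
C(26, 5) = 65780


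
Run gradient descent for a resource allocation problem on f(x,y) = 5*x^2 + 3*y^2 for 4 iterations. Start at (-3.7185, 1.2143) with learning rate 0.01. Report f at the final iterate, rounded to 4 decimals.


Gradient descent on f(x,y) = 5*x^2 + 3*y^2.
Starting point: (-3.7185, 1.2143), alpha = 0.01
Step 1: grad_x = 2*5*-3.7185 = -37.185, grad_y = 2*3*1.2143 = 7.2858
  x_1 = -3.7185 - 0.01*-37.185 = -3.3467
  y_1 = 1.2143 - 0.01*7.2858 = 1.1414
Step 2: grad_x = 2*5*-3.3467 = -33.4665, grad_y = 2*3*1.1414 = 6.8487
  x_2 = -3.3467 - 0.01*-33.4665 = -3.012
  y_2 = 1.1414 - 0.01*6.8487 = 1.073
Step 3: grad_x = 2*5*-3.012 = -30.1199, grad_y = 2*3*1.073 = 6.4377
  x_3 = -3.012 - 0.01*-30.1199 = -2.7108
  y_3 = 1.073 - 0.01*6.4377 = 1.0086
Step 4: grad_x = 2*5*-2.7108 = -27.1079, grad_y = 2*3*1.0086 = 6.0515
  x_4 = -2.7108 - 0.01*-27.1079 = -2.4397
  y_4 = 1.0086 - 0.01*6.0515 = 0.9481
f(-2.4397, 0.9481) = 5*(-2.4397)^2 + 3*0.9481^2 = 32.4573


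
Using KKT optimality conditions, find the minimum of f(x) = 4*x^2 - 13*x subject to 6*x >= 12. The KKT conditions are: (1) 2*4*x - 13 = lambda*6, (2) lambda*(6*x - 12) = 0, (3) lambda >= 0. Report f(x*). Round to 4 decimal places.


Step 1: Try lambda = 0 (constraint inactive).
x_unc = 13/(2*4) = 1.625
Check: 6*1.625 = 9.75 < 12 -- violated!
Step 2: Constraint must be active: 6*x = 12
x* = 12/6 = 2.0
lambda = (2*4*2.0 - 13)/6 = 0.5
Step 3: Compute optimal value.
f(x*) = 4*2.0^2 - 13*2.0 = -10.0


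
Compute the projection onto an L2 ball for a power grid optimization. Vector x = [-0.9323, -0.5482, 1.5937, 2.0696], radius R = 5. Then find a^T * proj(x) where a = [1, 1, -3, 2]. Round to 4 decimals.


Step 1: Compute ||x|| (intermediates to 6 decimals).
||x|| = sqrt((-0.9323)^2 + (-0.5482)^2 + 1.5937^2 + 2.0696^2) = 2.827159
Step 2: Project.
Since ||x|| <= R, proj = x (no scaling needed).
proj(x) = [-0.9323, -0.5482, 1.5937, 2.0696]
Step 3: Dot product.
a^T * proj(x) = 1*(-0.9323) + 1*(-0.5482) - 3*1.5937 + 2*2.0696 = -2.1224


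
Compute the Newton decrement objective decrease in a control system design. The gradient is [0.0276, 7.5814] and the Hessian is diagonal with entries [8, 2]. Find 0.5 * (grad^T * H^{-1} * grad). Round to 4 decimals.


Step 1: H is diagonal, so H^(-1) * g = [0.0035, 3.7907].
Step 2: g^T H^(-1) g = sum_i g_i^2 / H_ii
  = (0.0276)^2/8 + (7.5814)^2/2
  = 0.0001 + 28.7388 = 28.7389
Step 3: Objective decrease = 0.5 * g^T H^(-1) g = 14.3695


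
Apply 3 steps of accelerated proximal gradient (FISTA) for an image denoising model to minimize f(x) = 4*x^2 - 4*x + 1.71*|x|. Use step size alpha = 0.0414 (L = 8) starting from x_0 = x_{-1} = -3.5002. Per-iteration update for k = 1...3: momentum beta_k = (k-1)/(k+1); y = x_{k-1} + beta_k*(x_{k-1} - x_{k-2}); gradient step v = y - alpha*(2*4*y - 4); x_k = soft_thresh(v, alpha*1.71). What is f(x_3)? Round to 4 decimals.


FISTA on f(x) = 4*x^2 - 4*x + 1.71*|x|
L = 8, alpha = 0.0414
Iteration 1: beta = 0.0, y = -3.5002 + 0.0*(-3.5002 + 3.5002) = -3.5002
  grad(y) = -32.0016, v = y - alpha*grad = -2.1753
  prox(v) = soft_thresh(-2.1753, 0.0708) = -2.1045
Iteration 2: beta = 0.3333, y = -2.1045 + 0.3333*(-2.1045 + 3.5002) = -1.6393
  grad(y) = -17.1146, v = y - alpha*grad = -0.9308
  prox(v) = soft_thresh(-0.9308, 0.0708) = -0.86
Iteration 3: beta = 0.5, y = -0.86 + 0.5*(-0.86 + 2.1045) = -0.2377
  grad(y) = -5.9016, v = y - alpha*grad = 0.0066
  prox(v) = soft_thresh(0.0066, 0.0708) = 0.0
f(x_3) = 4*0.0^2 - 4*0.0 + 1.71*|0.0| = 0.0


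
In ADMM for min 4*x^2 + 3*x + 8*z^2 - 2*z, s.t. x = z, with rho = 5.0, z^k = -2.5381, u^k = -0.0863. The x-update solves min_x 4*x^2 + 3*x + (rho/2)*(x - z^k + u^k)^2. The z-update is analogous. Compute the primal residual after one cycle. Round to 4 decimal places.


ADMM iteration with rho = 5.0, z^k = -2.5381, u^k = -0.0863
Step 1: x-update.
Minimize 4*x^2 + 3*x + (5.0/2)*(x + 2.5381 - 0.0863)^2
FOC: (2*4 + 5.0)*x = -3 + 5.0*(-2.5381 + 0.0863)
x^{k+1} = -1.1738
Step 2: z-update.
Minimize 8*z^2 - 2*z + (5.0/2)*(-1.1738 - z - 0.0863)^2
FOC: (2*8 + 5.0)*z = 2 + 5.0*(-1.1738 - 0.0863)
z^{k+1} = -0.2048
Step 3: u-update.
u^{k+1} = -0.0863 - 1.1738 + 0.2048 = -1.0553
Step 4: Primal residual = |-1.1738 + 0.2048| = 0.969


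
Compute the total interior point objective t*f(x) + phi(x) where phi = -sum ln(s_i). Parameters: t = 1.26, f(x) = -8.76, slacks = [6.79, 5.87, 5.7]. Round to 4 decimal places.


Step 1: Compute log-barrier.
ln values: [1.9155, 1.7699, 1.7405]
phi = -(1.9155 + 1.7699 + 1.7405) = -5.4258
Step 2: Compute augmented objective.
t*f(x) = 1.26*-8.76 = -11.0376
Total = -11.0376 - 5.4258 = -16.4634


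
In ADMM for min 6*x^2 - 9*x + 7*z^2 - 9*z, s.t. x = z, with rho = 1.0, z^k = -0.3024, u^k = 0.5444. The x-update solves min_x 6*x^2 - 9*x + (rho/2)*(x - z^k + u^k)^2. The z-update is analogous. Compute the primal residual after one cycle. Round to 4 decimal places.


ADMM iteration with rho = 1.0, z^k = -0.3024, u^k = 0.5444
Step 1: x-update.
Minimize 6*x^2 - 9*x + (1.0/2)*(x + 0.3024 + 0.5444)^2
FOC: (2*6 + 1.0)*x = 9 + 1.0*(-0.3024 - 0.5444)
x^{k+1} = 0.6272
Step 2: z-update.
Minimize 7*z^2 - 9*z + (1.0/2)*(0.6272 - z + 0.5444)^2
FOC: (2*7 + 1.0)*z = 9 + 1.0*(0.6272 + 0.5444)
z^{k+1} = 0.6781
Step 3: u-update.
u^{k+1} = 0.5444 + 0.6272 - 0.6781 = 0.4935
Step 4: Primal residual = |0.6272 - 0.6781| = 0.0509


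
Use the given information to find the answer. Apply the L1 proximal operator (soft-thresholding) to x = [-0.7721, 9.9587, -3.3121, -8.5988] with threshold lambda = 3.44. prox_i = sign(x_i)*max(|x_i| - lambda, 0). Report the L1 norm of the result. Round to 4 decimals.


Soft-thresholding with lambda = 3.44:
prox(-0.7721) = sign(-0.7721)*max(|-0.7721| - 3.44, 0) = 0.0
prox(9.9587) = sign(9.9587)*max(|9.9587| - 3.44, 0) = 6.5187
prox(-3.3121) = sign(-3.3121)*max(|-3.3121| - 3.44, 0) = 0.0
prox(-8.5988) = sign(-8.5988)*max(|-8.5988| - 3.44, 0) = -5.1588
prox(x) = [0.0, 6.5187, 0.0, -5.1588]
||prox(x)||_1 = 0.0 + 6.5187 + 0.0 + 5.1588 = 11.6775


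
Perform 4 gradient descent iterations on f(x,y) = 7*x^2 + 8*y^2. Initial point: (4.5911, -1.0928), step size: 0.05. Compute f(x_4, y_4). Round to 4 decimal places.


Gradient descent on f(x,y) = 7*x^2 + 8*y^2.
Starting point: (4.5911, -1.0928), alpha = 0.05
Step 1: grad_x = 2*7*4.5911 = 64.2754, grad_y = 2*8*-1.0928 = -17.4848
  x_1 = 4.5911 - 0.05*64.2754 = 1.3773
  y_1 = -1.0928 - 0.05*-17.4848 = -0.2186
Step 2: grad_x = 2*7*1.3773 = 19.2826, grad_y = 2*8*-0.2186 = -3.497
  x_2 = 1.3773 - 0.05*19.2826 = 0.4132
  y_2 = -0.2186 - 0.05*-3.497 = -0.0437
Step 3: grad_x = 2*7*0.4132 = 5.7848, grad_y = 2*8*-0.0437 = -0.6994
  x_3 = 0.4132 - 0.05*5.7848 = 0.124
  y_3 = -0.0437 - 0.05*-0.6994 = -0.0087
Step 4: grad_x = 2*7*0.124 = 1.7354, grad_y = 2*8*-0.0087 = -0.1399
  x_4 = 0.124 - 0.05*1.7354 = 0.0372
  y_4 = -0.0087 - 0.05*-0.1399 = -0.0017
f(0.0372, -0.0017) = 7*0.0372^2 + 8*(-0.0017)^2 = 0.0097


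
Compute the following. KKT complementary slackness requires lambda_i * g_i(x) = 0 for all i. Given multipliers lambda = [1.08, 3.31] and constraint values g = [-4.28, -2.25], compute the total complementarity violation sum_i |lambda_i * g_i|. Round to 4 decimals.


KKT complementary slackness check:
lambda_1 * g_1 = 1.08 * -4.28 = -4.6224
lambda_2 * g_2 = 3.31 * -2.25 = -7.4475
Total violation = 4.6224 + 7.4475 = 12.0699


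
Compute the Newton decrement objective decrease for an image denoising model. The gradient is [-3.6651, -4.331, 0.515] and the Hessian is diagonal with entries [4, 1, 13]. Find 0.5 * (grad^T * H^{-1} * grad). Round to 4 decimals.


Step 1: H is diagonal, so H^(-1) * g = [-0.9163, -4.331, 0.0396].
Step 2: g^T H^(-1) g = sum_i g_i^2 / H_ii
  = (-3.6651)^2/4 + (-4.331)^2/1 + (0.515)^2/13
  = 3.3582 + 18.7576 + 0.0204 = 22.1362
Step 3: Objective decrease = 0.5 * g^T H^(-1) g = 11.0681


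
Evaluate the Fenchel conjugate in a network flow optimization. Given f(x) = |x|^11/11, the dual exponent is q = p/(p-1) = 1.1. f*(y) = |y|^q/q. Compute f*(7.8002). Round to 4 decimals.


The conjugate exponent q satisfies 1/p + 1/q = 1.
p = 11, so q = 11/(11 - 1) = 1.1
|y|^q = 7.8002^1.1 = 9.5789
f*(7.8002) = 9.5789 / 1.1 = 8.7081


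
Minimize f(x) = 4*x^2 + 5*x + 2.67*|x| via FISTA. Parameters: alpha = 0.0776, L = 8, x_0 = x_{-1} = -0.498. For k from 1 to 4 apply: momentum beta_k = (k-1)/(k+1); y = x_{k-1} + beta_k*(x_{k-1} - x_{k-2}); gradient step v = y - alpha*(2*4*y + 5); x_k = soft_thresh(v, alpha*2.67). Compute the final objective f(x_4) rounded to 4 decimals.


FISTA on f(x) = 4*x^2 + 5*x + 2.67*|x|
L = 8, alpha = 0.0776
Iteration 1: beta = 0.0, y = -0.498 + 0.0*(-0.498 + 0.498) = -0.498
  grad(y) = 1.016, v = y - alpha*grad = -0.5768
  prox(v) = soft_thresh(-0.5768, 0.2072) = -0.3696
Iteration 2: beta = 0.3333, y = -0.3696 + 0.3333*(-0.3696 + 0.498) = -0.3269
  grad(y) = 2.3851, v = y - alpha*grad = -0.5119
  prox(v) = soft_thresh(-0.5119, 0.2072) = -0.3048
Iteration 3: beta = 0.5, y = -0.3048 + 0.5*(-0.3048 + 0.3696) = -0.2723
  grad(y) = 2.8215, v = y - alpha*grad = -0.4913
  prox(v) = soft_thresh(-0.4913, 0.2072) = -0.2841
Iteration 4: beta = 0.6, y = -0.2841 + 0.6*(-0.2841 + 0.3048) = -0.2717
  grad(y) = 2.8268, v = y - alpha*grad = -0.491
  prox(v) = soft_thresh(-0.491, 0.2072) = -0.2838
f(x_4) = 4*(-0.2838)^2 + 5*(-0.2838) + 2.67*|-0.2838| = -0.3391


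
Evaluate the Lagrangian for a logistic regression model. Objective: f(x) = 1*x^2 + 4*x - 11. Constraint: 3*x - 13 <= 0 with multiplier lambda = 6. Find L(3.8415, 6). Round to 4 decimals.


Step 1: Evaluate f(x).
f(3.8415) = 1*3.8415^2 + 4*3.8415 - 11 = 19.1231
Step 2: Evaluate g(x).
g(3.8415) = 3*3.8415 - 13 = -1.4755
Step 3: Compute Lagrangian.
L = 19.1231 + 6*-1.4755 = 10.2701


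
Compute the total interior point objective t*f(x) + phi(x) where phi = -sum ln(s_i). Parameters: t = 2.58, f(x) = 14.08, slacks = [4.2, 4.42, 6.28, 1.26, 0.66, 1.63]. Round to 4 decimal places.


Step 1: Compute log-barrier.
ln values: [1.4351, 1.4861, 1.8374, 0.2311, -0.4155, 0.4886]
phi = -(1.4351 + 1.4861 + 1.8374 + 0.2311 - 0.4155 + 0.4886) = -5.0628
Step 2: Compute augmented objective.
t*f(x) = 2.58*14.08 = 36.3264
Total = 36.3264 - 5.0628 = 31.2636


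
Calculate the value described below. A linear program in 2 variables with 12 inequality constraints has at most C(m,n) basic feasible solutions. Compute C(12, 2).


Each vertex corresponds to some choice of n active constraints out of m, so the number of vertices is at most C(m, n) = m! / (n!(m-n)!).
m = 12, n = 2
Numerator: 12 * 11
Denominator: 2! = 2
C(12, 2) = 66


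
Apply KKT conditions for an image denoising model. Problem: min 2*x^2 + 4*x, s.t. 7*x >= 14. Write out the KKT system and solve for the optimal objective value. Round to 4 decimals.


Step 1: Try lambda = 0 (constraint inactive).
x_unc = -4/(2*2) = -1.0
Check: 7*-1.0 = -7.0 < 14 -- violated!
Step 2: Constraint must be active: 7*x = 14
x* = 14/7 = 2.0
lambda = (2*2*2.0 + 4)/7 = 1.7143
Step 3: Compute optimal value.
f(x*) = 2*2.0^2 + 4*2.0 = 16.0


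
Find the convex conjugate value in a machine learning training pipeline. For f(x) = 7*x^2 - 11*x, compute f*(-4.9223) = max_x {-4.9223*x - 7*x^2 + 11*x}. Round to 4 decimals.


f*(y) = sup_x {y*x - a*x^2 - b*x} = sup_x {(y-b)*x - a*x^2}
FOC: (y - b) - 2a*x = 0 => x* = (y - b)/(2a)
x* = (-4.9223 + 11)/(2*7) = 0.4341
f*(-4.9223) = (y-b)^2/(4a) = (-4.9223 + 11)^2/(4*7)
= 36.9384/28 = 1.3192


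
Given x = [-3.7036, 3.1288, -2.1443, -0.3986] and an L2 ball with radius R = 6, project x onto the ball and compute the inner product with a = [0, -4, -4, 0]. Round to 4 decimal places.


Step 1: Compute ||x|| (intermediates to 6 decimals).
||x|| = sqrt((-3.7036)^2 + 3.1288^2 + (-2.1443)^2 + (-0.3986)^2) = 5.316291
Step 2: Project.
Since ||x|| <= R, proj = x (no scaling needed).
proj(x) = [-3.7036, 3.1288, -2.1443, -0.3986]
Step 3: Dot product.
a^T * proj(x) = 0*(-3.7036) - 4*3.1288 - 4*(-2.1443) + 0*(-0.3986) = -3.938


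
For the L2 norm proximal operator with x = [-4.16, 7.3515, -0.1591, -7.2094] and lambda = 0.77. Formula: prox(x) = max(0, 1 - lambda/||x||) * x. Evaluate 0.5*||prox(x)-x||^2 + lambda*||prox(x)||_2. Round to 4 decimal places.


Step 1: Compute ||x||.
||x|| = 11.1063
Step 2: Compute scaling factor.
scale = max(0, 1 - 0.77/11.1063) = 0.9307
Step 3: prox(x) = [-3.8716, 6.8418, -0.1481, -6.7096]
||prox(x)|| = 10.3363
Step 4: Proximal objective.
0.5*||prox-x||^2 = 0.2965
lambda*||prox|| = 7.959
Total = 8.2554


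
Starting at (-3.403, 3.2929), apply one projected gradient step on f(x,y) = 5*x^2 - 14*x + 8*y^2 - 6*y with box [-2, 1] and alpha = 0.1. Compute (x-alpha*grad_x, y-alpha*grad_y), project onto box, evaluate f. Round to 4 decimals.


Step 1: Compute gradient at (-3.403, 3.2929).
grad_x = 2*5*-3.403 - 14 = -48.03
grad_y = 2*8*3.2929 - 6 = 46.6864
Step 2: Gradient step.
x_raw = -3.403 - 0.1*-48.03 = 1.4
y_raw = 3.2929 - 0.1*46.6864 = -1.3757
Step 3: Project onto [-2, 1].
x_proj = clip(1.4) = 1.0
y_proj = clip(-1.3757) = -1.3757
Step 4: Evaluate f.
f(1.0, -1.3757) = 14.3957


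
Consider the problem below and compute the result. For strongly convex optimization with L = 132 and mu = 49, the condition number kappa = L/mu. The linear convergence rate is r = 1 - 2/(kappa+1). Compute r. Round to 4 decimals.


Step 1: Compute the condition number.
kappa = L/mu = 132/49 = 2.6939
Step 2: Compute the convergence rate.
r = 1 - 2/(kappa + 1) = 1 - 2*mu/(L + mu) = (L - mu)/(L + mu) = 83/181 = 0.4586


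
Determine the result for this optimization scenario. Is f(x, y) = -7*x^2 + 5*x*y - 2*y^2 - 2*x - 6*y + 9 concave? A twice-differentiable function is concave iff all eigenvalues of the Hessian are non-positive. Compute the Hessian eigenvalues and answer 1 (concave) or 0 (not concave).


The Hessian of f(x,y) = -7*x^2 + 5*x*y - 2*y^2 - 2*x - 6*y + 9 is:
H = [[-14, 5], [5, -4]]
Trace = -14 - 4 = -18
Determinant = -14*-4 - (5)^2 = 31
Discriminant = (-18)^2 - 4*31 = 200.0
Eigenvalues: lambda_1 = -16.0711, lambda_2 = -1.9289
The function is concave.

1


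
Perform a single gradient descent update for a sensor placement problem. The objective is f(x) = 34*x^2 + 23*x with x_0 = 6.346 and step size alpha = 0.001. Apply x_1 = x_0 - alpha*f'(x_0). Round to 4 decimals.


We compute the gradient at x_0 and apply the update.
f'(x) = 68*x + 23
f'(6.346) = 68*6.346 + 23 = 454.528
x_1 = 6.346 - 0.001*454.528 = 5.8915


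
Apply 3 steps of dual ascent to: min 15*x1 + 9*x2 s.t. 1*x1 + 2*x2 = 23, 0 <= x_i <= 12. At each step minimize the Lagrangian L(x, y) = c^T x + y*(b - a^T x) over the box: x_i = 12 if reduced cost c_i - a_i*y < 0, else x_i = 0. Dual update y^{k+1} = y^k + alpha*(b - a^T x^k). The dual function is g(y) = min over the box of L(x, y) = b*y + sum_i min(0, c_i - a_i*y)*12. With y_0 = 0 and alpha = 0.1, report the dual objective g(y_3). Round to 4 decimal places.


Dual ascent for LP: min 15*x1 + 9*x2, 1*x1 + 2*x2 = 23, 0 <= x_i <= 12
Step 1: y^k = 0.0, reduced costs: (15.0, 9.0)
  x^k = (0.0, 0.0), subgradient = b - a^T x = 23.0
  y^{k+1} = 0.0 + 0.1*23.0 = 2.3
Step 2: y^k = 2.3, reduced costs: (12.7, 4.4)
  x^k = (0.0, 0.0), subgradient = b - a^T x = 23.0
  y^{k+1} = 2.3 + 0.1*23.0 = 4.6
Step 3: y^k = 4.6, reduced costs: (10.4, -0.2)
  x^k = (0.0, 12.0), subgradient = b - a^T x = -1.0
  y^{k+1} = 4.6 + 0.1*-1.0 = 4.5
Dual objective at y_3 = 4.5: reduced costs (10.5, 0.0), box minimizer x = (0.0, 0.0)
g(y_3) = b*y + (c1 - a1*y)*x1 + (c2 - a2*y)*x2 = 23*4.5 + 10.5*0.0 + 0.0*0.0 = 103.5 + 0.0 + 0.0 = 103.5


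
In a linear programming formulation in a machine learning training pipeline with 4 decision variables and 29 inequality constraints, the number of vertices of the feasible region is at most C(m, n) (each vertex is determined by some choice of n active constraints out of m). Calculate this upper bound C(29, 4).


Each vertex corresponds to some choice of n active constraints out of m, so the number of vertices is at most C(m, n) = m! / (n!(m-n)!).
m = 29, n = 4
Numerator: 29 * 28 * 27 * 26
Denominator: 4! = 24
C(29, 4) = 23751


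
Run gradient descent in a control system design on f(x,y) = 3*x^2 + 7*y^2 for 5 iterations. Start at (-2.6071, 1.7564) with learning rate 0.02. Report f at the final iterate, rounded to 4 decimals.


Gradient descent on f(x,y) = 3*x^2 + 7*y^2.
Starting point: (-2.6071, 1.7564), alpha = 0.02
Step 1: grad_x = 2*3*-2.6071 = -15.6426, grad_y = 2*7*1.7564 = 24.5896
  x_1 = -2.6071 - 0.02*-15.6426 = -2.2942
  y_1 = 1.7564 - 0.02*24.5896 = 1.2646
Step 2: grad_x = 2*3*-2.2942 = -13.7655, grad_y = 2*7*1.2646 = 17.7045
  x_2 = -2.2942 - 0.02*-13.7655 = -2.0189
  y_2 = 1.2646 - 0.02*17.7045 = 0.9105
Step 3: grad_x = 2*3*-2.0189 = -12.1136, grad_y = 2*7*0.9105 = 12.7472
  x_3 = -2.0189 - 0.02*-12.1136 = -1.7767
  y_3 = 0.9105 - 0.02*12.7472 = 0.6556
Step 4: grad_x = 2*3*-1.7767 = -10.66, grad_y = 2*7*0.6556 = 9.178
  x_4 = -1.7767 - 0.02*-10.66 = -1.5635
  y_4 = 0.6556 - 0.02*9.178 = 0.472
Step 5: grad_x = 2*3*-1.5635 = -9.3808, grad_y = 2*7*0.472 = 6.6082
  x_5 = -1.5635 - 0.02*-9.3808 = -1.3758
  y_5 = 0.472 - 0.02*6.6082 = 0.3398
f(-1.3758, 0.3398) = 3*(-1.3758)^2 + 7*0.3398^2 = 6.4874


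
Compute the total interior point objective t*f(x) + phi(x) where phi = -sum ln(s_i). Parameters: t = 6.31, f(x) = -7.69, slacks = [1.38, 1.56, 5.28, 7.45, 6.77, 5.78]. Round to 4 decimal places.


Step 1: Compute log-barrier.
ln values: [0.3221, 0.4447, 1.6639, 2.0082, 1.9125, 1.7544]
phi = -(0.3221 + 0.4447 + 1.6639 + 2.0082 + 1.9125 + 1.7544) = -8.1058
Step 2: Compute augmented objective.
t*f(x) = 6.31*-7.69 = -48.5239
Total = -48.5239 - 8.1058 = -56.6297


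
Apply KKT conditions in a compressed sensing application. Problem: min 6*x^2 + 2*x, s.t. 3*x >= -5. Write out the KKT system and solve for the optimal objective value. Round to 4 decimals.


Step 1: Try lambda = 0 (constraint inactive).
Stationarity: 2*6*x + 2 = 0
x* = -2/(2*6) = -1/6 = -0.1667 (rounded; the exact value -1/6 is used below)
Check constraint: 3*-0.1667 = -0.5001 >= -5 -- satisfied.
Step 2: Compute optimal value.
f(x*) = 6*(-1/6)^2 + 2*(-1/6) = -0.1667


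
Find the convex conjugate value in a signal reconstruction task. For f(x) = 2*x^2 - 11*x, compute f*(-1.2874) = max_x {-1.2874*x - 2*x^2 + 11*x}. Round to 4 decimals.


f*(y) = sup_x {y*x - a*x^2 - b*x} = sup_x {(y-b)*x - a*x^2}
FOC: (y - b) - 2a*x = 0 => x* = (y - b)/(2a)
x* = (-1.2874 + 11)/(2*2) = 2.4282
f*(-1.2874) = (y-b)^2/(4a) = (-1.2874 + 11)^2/(4*2)
= 94.3346/8 = 11.7918


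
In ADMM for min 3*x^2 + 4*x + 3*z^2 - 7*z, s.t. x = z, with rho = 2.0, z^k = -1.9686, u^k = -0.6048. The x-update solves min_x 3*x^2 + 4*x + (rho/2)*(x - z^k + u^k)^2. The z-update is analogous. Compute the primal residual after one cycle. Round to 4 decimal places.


ADMM iteration with rho = 2.0, z^k = -1.9686, u^k = -0.6048
Step 1: x-update.
Minimize 3*x^2 + 4*x + (2.0/2)*(x + 1.9686 - 0.6048)^2
FOC: (2*3 + 2.0)*x = -4 + 2.0*(-1.9686 + 0.6048)
x^{k+1} = -0.841
Step 2: z-update.
Minimize 3*z^2 - 7*z + (2.0/2)*(-0.841 - z - 0.6048)^2
FOC: (2*3 + 2.0)*z = 7 + 2.0*(-0.841 - 0.6048)
z^{k+1} = 0.5136
Step 3: u-update.
u^{k+1} = -0.6048 - 0.841 - 0.5136 = -1.9593
Step 4: Primal residual = |-0.841 - 0.5136| = 1.3545


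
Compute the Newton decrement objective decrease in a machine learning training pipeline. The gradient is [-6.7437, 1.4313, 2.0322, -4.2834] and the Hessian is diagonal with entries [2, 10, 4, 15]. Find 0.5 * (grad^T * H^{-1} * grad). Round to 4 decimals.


Step 1: H is diagonal, so H^(-1) * g = [-3.3719, 0.1431, 0.5081, -0.2856].
Step 2: g^T H^(-1) g = sum_i g_i^2 / H_ii
  = (-6.7437)^2/2 + (1.4313)^2/10 + (2.0322)^2/4 + (-4.2834)^2/15
  = 22.7387 + 0.2049 + 1.0325 + 1.2232 = 25.1992
Step 3: Objective decrease = 0.5 * g^T H^(-1) g = 12.5996


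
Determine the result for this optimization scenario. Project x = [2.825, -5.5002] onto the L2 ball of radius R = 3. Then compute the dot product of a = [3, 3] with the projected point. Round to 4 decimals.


Step 1: Compute ||x|| (intermediates to 6 decimals).
||x|| = sqrt(2.825^2 + (-5.5002)^2) = 6.18327
Step 2: Project.
Since ||x|| > R, scale = R/||x|| = 3/6.18327 = 0.48518, proj(x) = scale * x
proj(x) = [1.370634, -2.668587]
Step 3: Dot product.
a^T * proj(x) = 3*1.370634 + 3*(-2.668587) = -3.8939


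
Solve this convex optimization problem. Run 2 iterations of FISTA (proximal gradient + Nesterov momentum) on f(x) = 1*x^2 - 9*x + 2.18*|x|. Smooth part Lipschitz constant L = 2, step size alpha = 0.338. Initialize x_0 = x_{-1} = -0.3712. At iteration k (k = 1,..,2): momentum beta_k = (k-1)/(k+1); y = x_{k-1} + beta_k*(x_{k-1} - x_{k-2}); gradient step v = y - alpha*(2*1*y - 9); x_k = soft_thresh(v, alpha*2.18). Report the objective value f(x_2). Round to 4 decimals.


FISTA on f(x) = 1*x^2 - 9*x + 2.18*|x|
L = 2, alpha = 0.338
Iteration 1: beta = 0.0, y = -0.3712 + 0.0*(-0.3712 + 0.3712) = -0.3712
  grad(y) = -9.7424, v = y - alpha*grad = 2.9217
  prox(v) = soft_thresh(2.9217, 0.7368) = 2.1849
Iteration 2: beta = 0.3333, y = 2.1849 + 0.3333*(2.1849 + 0.3712) = 3.0369
  grad(y) = -2.9262, v = y - alpha*grad = 4.026
  prox(v) = soft_thresh(4.026, 0.7368) = 3.2891
f(x_2) = 1*3.2891^2 - 9*3.2891 + 2.18*|3.2891| = -11.6135


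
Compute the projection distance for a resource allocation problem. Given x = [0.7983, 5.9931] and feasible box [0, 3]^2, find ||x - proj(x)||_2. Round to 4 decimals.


Project each component onto [0, 3].
clip(0.7983) = 0.7983, clip(5.9931) = 3.0
Projection = [0.7983, 3.0]
Squared diffs: [0.0, 8.9586]
Distance = sqrt(8.9586) = 2.9931


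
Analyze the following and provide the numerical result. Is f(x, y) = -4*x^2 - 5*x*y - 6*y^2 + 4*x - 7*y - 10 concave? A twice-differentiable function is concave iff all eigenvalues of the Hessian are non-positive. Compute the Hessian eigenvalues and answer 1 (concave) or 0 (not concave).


The Hessian of f(x,y) = -4*x^2 - 5*x*y - 6*y^2 + 4*x - 7*y - 10 is:
H = [[-8, -5], [-5, -12]]
Trace = -8 - 12 = -20
Determinant = -8*-12 - (-5)^2 = 71
Discriminant = (-20)^2 - 4*71 = 116.0
Eigenvalues: lambda_1 = -15.3852, lambda_2 = -4.6148
The function is concave.

1


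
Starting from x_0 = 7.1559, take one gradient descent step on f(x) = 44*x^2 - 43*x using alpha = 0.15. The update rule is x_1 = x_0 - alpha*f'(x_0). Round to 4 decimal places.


We compute the gradient at x_0 and apply the update.
f'(x) = 88*x - 43
f'(7.1559) = 88*7.1559 - 43 = 586.7192
x_1 = 7.1559 - 0.15*586.7192 = -80.852


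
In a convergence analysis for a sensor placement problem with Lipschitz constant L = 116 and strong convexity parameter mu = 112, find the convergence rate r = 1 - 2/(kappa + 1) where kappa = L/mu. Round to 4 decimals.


Step 1: Compute the condition number.
kappa = L/mu = 116/112 = 1.0357
Step 2: Compute the convergence rate.
r = 1 - 2/(kappa + 1) = 1 - 2*mu/(L + mu) = (L - mu)/(L + mu) = 4/228 = 0.0175


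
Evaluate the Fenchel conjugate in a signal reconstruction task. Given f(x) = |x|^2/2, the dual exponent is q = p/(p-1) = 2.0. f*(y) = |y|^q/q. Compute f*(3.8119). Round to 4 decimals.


The conjugate exponent q satisfies 1/p + 1/q = 1.
p = 2, so q = 2/(2 - 1) = 2.0
|y|^q = 3.8119^2.0 = 14.5306
f*(3.8119) = 14.5306 / 2.0 = 7.2653


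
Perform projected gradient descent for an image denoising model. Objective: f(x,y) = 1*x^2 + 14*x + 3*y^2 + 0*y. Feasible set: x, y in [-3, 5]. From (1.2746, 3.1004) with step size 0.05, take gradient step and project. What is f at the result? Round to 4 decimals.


Step 1: Compute gradient at (1.2746, 3.1004).
grad_x = 2*1*1.2746 + 14 = 16.5492
grad_y = 2*3*3.1004 + 0 = 18.6024
Step 2: Gradient step.
x_raw = 1.2746 - 0.05*16.5492 = 0.4471
y_raw = 3.1004 - 0.05*18.6024 = 2.1703
Step 3: Project onto [-3, 5].
x_proj = clip(0.4471) = 0.4471
y_proj = clip(2.1703) = 2.1703
Step 4: Evaluate f.
f(0.4471, 2.1703) = 20.5902


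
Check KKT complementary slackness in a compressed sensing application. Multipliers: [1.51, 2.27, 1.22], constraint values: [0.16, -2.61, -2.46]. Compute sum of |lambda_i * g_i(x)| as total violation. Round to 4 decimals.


KKT complementary slackness check:
lambda_1 * g_1 = 1.51 * 0.16 = 0.2416
lambda_2 * g_2 = 2.27 * -2.61 = -5.9247
lambda_3 * g_3 = 1.22 * -2.46 = -3.0012
Total violation = 0.2416 + 5.9247 + 3.0012 = 9.1675


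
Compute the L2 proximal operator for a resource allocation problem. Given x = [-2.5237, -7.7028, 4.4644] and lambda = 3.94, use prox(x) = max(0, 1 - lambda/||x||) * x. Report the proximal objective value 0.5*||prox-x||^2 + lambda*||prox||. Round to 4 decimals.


Step 1: Compute ||x||.
||x|| = 9.2538
Step 2: Compute scaling factor.
scale = max(0, 1 - 3.94/9.2538) = 0.5742
Step 3: prox(x) = [-1.4492, -4.4232, 2.5636]
||prox(x)|| = 5.3138
Step 4: Proximal objective.
0.5*||prox-x||^2 = 7.7618
lambda*||prox|| = 20.9364
Total = 28.6982


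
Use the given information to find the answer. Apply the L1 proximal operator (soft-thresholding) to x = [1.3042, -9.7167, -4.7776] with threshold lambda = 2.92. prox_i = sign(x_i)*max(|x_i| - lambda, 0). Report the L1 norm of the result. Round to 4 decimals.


Soft-thresholding with lambda = 2.92:
prox(1.3042) = sign(1.3042)*max(|1.3042| - 2.92, 0) = 0.0
prox(-9.7167) = sign(-9.7167)*max(|-9.7167| - 2.92, 0) = -6.7967
prox(-4.7776) = sign(-4.7776)*max(|-4.7776| - 2.92, 0) = -1.8576
prox(x) = [0.0, -6.7967, -1.8576]
||prox(x)||_1 = 0.0 + 6.7967 + 1.8576 = 8.6543


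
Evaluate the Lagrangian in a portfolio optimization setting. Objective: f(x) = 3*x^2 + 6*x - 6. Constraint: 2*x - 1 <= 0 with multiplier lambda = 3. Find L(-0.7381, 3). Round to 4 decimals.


Step 1: Evaluate f(x).
f(-0.7381) = 3*(-0.7381)^2 + 6*(-0.7381) - 6 = -8.7942
Step 2: Evaluate g(x).
g(-0.7381) = 2*-0.7381 - 1 = -2.4762
Step 3: Compute Lagrangian.
L = -8.7942 + 3*-2.4762 = -16.2228


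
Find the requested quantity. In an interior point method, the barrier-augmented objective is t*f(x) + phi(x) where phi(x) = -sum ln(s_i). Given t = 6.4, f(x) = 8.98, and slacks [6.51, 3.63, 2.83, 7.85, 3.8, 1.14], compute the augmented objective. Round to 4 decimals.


Step 1: Compute log-barrier.
ln values: [1.8733, 1.2892, 1.0403, 2.0605, 1.335, 0.131]
phi = -(1.8733 + 1.2892 + 1.0403 + 2.0605 + 1.335 + 0.131) = -7.7294
Step 2: Compute augmented objective.
t*f(x) = 6.4*8.98 = 57.472
Total = 57.472 - 7.7294 = 49.7426


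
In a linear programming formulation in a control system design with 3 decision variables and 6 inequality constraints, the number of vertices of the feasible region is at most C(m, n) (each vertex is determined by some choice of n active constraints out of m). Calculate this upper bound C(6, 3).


Each vertex corresponds to some choice of n active constraints out of m, so the number of vertices is at most C(m, n) = m! / (n!(m-n)!).
m = 6, n = 3
Numerator: 6 * 5 * 4
Denominator: 3! = 6
C(6, 3) = 20


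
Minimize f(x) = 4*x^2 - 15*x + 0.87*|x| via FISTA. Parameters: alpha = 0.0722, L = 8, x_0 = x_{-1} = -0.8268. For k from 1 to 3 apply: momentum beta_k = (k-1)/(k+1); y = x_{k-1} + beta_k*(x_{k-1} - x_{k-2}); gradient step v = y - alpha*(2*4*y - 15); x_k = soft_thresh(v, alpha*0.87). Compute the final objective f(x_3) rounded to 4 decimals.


FISTA on f(x) = 4*x^2 - 15*x + 0.87*|x|
L = 8, alpha = 0.0722
Iteration 1: beta = 0.0, y = -0.8268 + 0.0*(-0.8268 + 0.8268) = -0.8268
  grad(y) = -21.6144, v = y - alpha*grad = 0.7338
  prox(v) = soft_thresh(0.7338, 0.0628) = 0.6709
Iteration 2: beta = 0.3333, y = 0.6709 + 0.3333*(0.6709 + 0.8268) = 1.1702
  grad(y) = -5.6384, v = y - alpha*grad = 1.5773
  prox(v) = soft_thresh(1.5773, 0.0628) = 1.5145
Iteration 3: beta = 0.5, y = 1.5145 + 0.5*(1.5145 - 0.6709) = 1.9362
  grad(y) = 0.4899, v = y - alpha*grad = 1.9009
  prox(v) = soft_thresh(1.9009, 0.0628) = 1.8381
f(x_3) = 4*1.8381^2 - 15*1.8381 + 0.87*|1.8381| = -12.4579


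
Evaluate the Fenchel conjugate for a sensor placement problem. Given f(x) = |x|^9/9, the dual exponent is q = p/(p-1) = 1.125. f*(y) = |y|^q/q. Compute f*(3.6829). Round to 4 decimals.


The conjugate exponent q satisfies 1/p + 1/q = 1.
p = 9, so q = 9/(9 - 1) = 1.125
|y|^q = 3.6829^1.125 = 4.3347
f*(3.6829) = 4.3347 / 1.125 = 3.8531


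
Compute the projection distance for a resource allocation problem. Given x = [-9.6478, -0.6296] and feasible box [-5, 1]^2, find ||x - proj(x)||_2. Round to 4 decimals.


Project each component onto [-5, 1].
clip(-9.6478) = -5.0, clip(-0.6296) = -0.6296
Projection = [-5.0, -0.6296]
Squared diffs: [21.602, 0.0]
Distance = sqrt(21.602) = 4.6478


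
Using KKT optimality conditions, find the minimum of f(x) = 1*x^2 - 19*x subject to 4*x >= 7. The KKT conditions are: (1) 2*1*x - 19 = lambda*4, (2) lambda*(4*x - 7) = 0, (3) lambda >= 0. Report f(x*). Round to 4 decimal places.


Step 1: Try lambda = 0 (constraint inactive).
Stationarity: 2*1*x - 19 = 0
x* = 19/(2*1) = 9.5
Check constraint: 4*9.5 = 38.0 >= 7 -- satisfied.
Step 2: Compute optimal value.
f(x*) = 1*9.5^2 - 19*9.5 = -90.25


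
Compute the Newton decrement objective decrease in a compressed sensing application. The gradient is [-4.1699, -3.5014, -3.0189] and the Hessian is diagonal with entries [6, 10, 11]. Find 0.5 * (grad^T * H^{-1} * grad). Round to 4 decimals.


Step 1: H is diagonal, so H^(-1) * g = [-0.695, -0.3501, -0.2744].
Step 2: g^T H^(-1) g = sum_i g_i^2 / H_ii
  = (-4.1699)^2/6 + (-3.5014)^2/10 + (-3.0189)^2/11
  = 2.898 + 1.226 + 0.8285 = 4.9525
Step 3: Objective decrease = 0.5 * g^T H^(-1) g = 2.4763


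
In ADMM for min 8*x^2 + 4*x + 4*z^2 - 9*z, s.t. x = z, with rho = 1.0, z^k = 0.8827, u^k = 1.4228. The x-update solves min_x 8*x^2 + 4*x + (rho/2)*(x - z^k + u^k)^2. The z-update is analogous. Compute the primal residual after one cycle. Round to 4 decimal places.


ADMM iteration with rho = 1.0, z^k = 0.8827, u^k = 1.4228
Step 1: x-update.
Minimize 8*x^2 + 4*x + (1.0/2)*(x - 0.8827 + 1.4228)^2
FOC: (2*8 + 1.0)*x = -4 + 1.0*(0.8827 - 1.4228)
x^{k+1} = -0.2671
Step 2: z-update.
Minimize 4*z^2 - 9*z + (1.0/2)*(-0.2671 - z + 1.4228)^2
FOC: (2*4 + 1.0)*z = 9 + 1.0*(-0.2671 + 1.4228)
z^{k+1} = 1.1284
Step 3: u-update.
u^{k+1} = 1.4228 - 0.2671 - 1.1284 = 0.0273
Step 4: Primal residual = |-0.2671 - 1.1284| = 1.3955


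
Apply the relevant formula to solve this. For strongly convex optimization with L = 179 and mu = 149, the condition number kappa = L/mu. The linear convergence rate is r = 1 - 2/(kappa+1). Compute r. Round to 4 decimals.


Step 1: Compute the condition number.
kappa = L/mu = 179/149 = 1.2013
Step 2: Compute the convergence rate.
r = 1 - 2/(kappa + 1) = 1 - 2*mu/(L + mu) = (L - mu)/(L + mu) = 30/328 = 0.0915
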